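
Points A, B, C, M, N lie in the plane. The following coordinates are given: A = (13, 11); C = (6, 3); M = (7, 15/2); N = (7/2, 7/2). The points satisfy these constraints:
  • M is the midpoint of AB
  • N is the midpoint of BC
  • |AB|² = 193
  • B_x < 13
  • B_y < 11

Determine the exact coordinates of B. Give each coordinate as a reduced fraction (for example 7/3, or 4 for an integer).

1. B_x = 1  [B = 2·M−A = 2·(7, 15/2)−(13, 11)]
2. B_y = 4  [B = 2·M−A = 2·(7, 15/2)−(13, 11)]
   so B = (1, 4)

B = (1, 4)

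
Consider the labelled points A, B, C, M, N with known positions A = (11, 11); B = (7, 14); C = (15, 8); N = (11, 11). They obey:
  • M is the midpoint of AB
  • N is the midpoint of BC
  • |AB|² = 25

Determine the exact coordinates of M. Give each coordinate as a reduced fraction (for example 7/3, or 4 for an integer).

M = (9, 25/2)

1. M_x = 9  [2·M = A+B = (11, 11)+(7, 14)]
2. M_y = 25/2  [2·M = A+B = (11, 11)+(7, 14)]
   so M = (9, 25/2)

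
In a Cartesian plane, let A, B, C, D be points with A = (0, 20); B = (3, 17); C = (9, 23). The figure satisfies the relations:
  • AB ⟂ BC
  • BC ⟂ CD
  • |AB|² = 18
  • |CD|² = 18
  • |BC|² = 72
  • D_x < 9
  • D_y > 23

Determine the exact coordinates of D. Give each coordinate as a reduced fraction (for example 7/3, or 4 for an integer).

D = (6, 26)

1. D_x = 6  [[BC ⟂ CD ⇒ 6x+6y-192=0] ∩ [|D−(9, 23)|²=18]]
2. D_y = 26  [[BC ⟂ CD ⇒ 6x+6y-192=0] ∩ [|D−(9, 23)|²=18]]
   so D = (6, 26)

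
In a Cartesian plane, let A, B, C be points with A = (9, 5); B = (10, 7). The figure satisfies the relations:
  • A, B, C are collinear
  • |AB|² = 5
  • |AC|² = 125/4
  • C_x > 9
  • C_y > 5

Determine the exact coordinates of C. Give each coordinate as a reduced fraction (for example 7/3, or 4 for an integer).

C = (23/2, 10)

1. C_x = 23/2  [[A, B, C are collinear ⇒ -2x+1y+13=0] ∩ [|C−(9, 5)|²=125/4]]
2. C_y = 10  [[A, B, C are collinear ⇒ -2x+1y+13=0] ∩ [|C−(9, 5)|²=125/4]]
   so C = (23/2, 10)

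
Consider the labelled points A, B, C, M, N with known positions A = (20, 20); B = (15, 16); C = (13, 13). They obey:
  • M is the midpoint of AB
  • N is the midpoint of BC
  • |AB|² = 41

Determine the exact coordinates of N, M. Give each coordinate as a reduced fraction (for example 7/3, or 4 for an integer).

N = (14, 29/2)
M = (35/2, 18)

1. M_x = 35/2  [2·M = A+B = (20, 20)+(15, 16)]
2. M_y = 18  [2·M = A+B = (20, 20)+(15, 16)]
   so M = (35/2, 18)
3. N_x = 14  [2·N = B+C = (15, 16)+(13, 13)]
4. N_y = 29/2  [2·N = B+C = (15, 16)+(13, 13)]
   so N = (14, 29/2)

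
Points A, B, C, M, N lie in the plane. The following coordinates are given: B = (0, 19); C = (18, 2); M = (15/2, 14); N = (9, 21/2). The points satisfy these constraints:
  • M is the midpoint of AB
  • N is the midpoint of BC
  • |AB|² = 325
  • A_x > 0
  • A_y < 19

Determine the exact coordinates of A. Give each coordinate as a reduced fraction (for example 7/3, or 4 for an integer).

A = (15, 9)

1. A_x = 15  [A = 2·M−B = 2·(15/2, 14)−(0, 19)]
2. A_y = 9  [A = 2·M−B = 2·(15/2, 14)−(0, 19)]
   so A = (15, 9)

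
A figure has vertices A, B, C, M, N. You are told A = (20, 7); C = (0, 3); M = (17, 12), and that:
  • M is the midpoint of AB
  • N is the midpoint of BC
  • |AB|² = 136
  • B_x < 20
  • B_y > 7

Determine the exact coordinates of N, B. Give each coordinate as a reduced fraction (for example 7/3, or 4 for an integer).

N = (7, 10)
B = (14, 17)

1. B_x = 14  [B = 2·M−A = 2·(17, 12)−(20, 7)]
2. B_y = 17  [B = 2·M−A = 2·(17, 12)−(20, 7)]
   so B = (14, 17)
3. N_x = 7  [2·N = B+C = (14, 17)+(0, 3)]
4. N_y = 10  [2·N = B+C = (14, 17)+(0, 3)]
   so N = (7, 10)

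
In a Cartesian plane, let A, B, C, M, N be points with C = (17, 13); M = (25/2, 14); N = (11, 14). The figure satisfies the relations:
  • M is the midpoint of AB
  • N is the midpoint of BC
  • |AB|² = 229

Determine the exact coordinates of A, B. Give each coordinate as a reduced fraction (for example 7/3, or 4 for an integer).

1. B_x = 5  [B = 2·N−C = 2·(11, 14)−(17, 13)]
2. B_y = 15  [B = 2·N−C = 2·(11, 14)−(17, 13)]
   so B = (5, 15)
3. A_x = 20  [A = 2·M−B = 2·(25/2, 14)−(5, 15)]
4. A_y = 13  [A = 2·M−B = 2·(25/2, 14)−(5, 15)]
   so A = (20, 13)

A = (20, 13)
B = (5, 15)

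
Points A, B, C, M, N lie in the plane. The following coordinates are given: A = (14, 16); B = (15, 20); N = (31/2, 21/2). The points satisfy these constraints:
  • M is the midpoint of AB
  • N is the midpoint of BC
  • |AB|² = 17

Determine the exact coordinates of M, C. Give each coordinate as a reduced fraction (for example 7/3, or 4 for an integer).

M = (29/2, 18)
C = (16, 1)

1. M_x = 29/2  [2·M = A+B = (14, 16)+(15, 20)]
2. M_y = 18  [2·M = A+B = (14, 16)+(15, 20)]
   so M = (29/2, 18)
3. C_x = 16  [C = 2·N−B = 2·(31/2, 21/2)−(15, 20)]
4. C_y = 1  [C = 2·N−B = 2·(31/2, 21/2)−(15, 20)]
   so C = (16, 1)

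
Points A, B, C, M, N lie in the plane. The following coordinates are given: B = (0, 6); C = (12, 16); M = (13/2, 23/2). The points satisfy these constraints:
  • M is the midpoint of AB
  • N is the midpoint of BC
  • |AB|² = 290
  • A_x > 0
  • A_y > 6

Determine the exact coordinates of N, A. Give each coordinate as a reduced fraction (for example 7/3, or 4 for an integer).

1. A_x = 13  [A = 2·M−B = 2·(13/2, 23/2)−(0, 6)]
2. A_y = 17  [A = 2·M−B = 2·(13/2, 23/2)−(0, 6)]
   so A = (13, 17)
3. N_x = 6  [2·N = B+C = (0, 6)+(12, 16)]
4. N_y = 11  [2·N = B+C = (0, 6)+(12, 16)]
   so N = (6, 11)

N = (6, 11)
A = (13, 17)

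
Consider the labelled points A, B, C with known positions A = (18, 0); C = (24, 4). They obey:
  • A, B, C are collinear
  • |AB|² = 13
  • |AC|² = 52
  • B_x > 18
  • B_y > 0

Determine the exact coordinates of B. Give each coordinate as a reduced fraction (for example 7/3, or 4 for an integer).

B = (21, 2)

1. B_x = 21  [[A, B, C are collinear ⇒ 4x-6y-72=0] ∩ [|B−(18, 0)|²=13]]
2. B_y = 2  [[A, B, C are collinear ⇒ 4x-6y-72=0] ∩ [|B−(18, 0)|²=13]]
   so B = (21, 2)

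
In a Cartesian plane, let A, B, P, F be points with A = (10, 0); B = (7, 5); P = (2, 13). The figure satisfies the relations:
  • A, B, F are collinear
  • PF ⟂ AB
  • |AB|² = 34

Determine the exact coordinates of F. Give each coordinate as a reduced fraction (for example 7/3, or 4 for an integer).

1. F_x = 73/34  [[A, B, F are collinear ⇒ -5x-3y+50=0] ∩ [PF ⟂ AB ⇒ -3x+5y-59=0]]
2. F_y = 445/34  [[A, B, F are collinear ⇒ -5x-3y+50=0] ∩ [PF ⟂ AB ⇒ -3x+5y-59=0]]
   so F = (73/34, 445/34)

F = (73/34, 445/34)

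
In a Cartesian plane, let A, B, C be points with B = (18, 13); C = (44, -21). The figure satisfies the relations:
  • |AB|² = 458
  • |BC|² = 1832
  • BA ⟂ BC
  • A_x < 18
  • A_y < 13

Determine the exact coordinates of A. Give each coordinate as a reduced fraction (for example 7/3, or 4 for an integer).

A = (1, 0)

1. A_x = 1  [[BA ⟂ BC ⇒ 26x-34y-26=0] ∩ [|A−(18, 13)|²=458]]
2. A_y = 0  [[BA ⟂ BC ⇒ 26x-34y-26=0] ∩ [|A−(18, 13)|²=458]]
   so A = (1, 0)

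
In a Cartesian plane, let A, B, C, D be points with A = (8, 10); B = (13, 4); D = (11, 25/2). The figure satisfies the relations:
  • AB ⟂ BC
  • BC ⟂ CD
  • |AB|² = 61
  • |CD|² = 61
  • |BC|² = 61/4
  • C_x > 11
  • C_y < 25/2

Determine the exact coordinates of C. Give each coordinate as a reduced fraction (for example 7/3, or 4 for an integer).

1. C_x = 16  [[AB ⟂ BC ⇒ 5x-6y-41=0] ∩ [|C−(11, 25/2)|²=61]]
2. C_y = 13/2  [[AB ⟂ BC ⇒ 5x-6y-41=0] ∩ [|C−(11, 25/2)|²=61]]
   so C = (16, 13/2)

C = (16, 13/2)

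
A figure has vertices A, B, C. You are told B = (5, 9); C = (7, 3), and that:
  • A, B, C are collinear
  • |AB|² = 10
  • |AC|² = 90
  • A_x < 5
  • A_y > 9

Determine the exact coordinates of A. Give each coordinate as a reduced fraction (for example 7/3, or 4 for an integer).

A = (4, 12)

1. A_x = 4  [[A, B, C are collinear ⇒ 6x+2y-48=0] ∩ [|A−(5, 9)|²=10]]
2. A_y = 12  [[A, B, C are collinear ⇒ 6x+2y-48=0] ∩ [|A−(5, 9)|²=10]]
   so A = (4, 12)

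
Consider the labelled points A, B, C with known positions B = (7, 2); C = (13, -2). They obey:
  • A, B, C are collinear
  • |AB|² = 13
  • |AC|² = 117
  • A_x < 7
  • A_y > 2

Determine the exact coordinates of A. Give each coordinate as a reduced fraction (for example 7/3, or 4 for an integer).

1. A_x = 4  [[A, B, C are collinear ⇒ 4x+6y-40=0] ∩ [|A−(7, 2)|²=13]]
2. A_y = 4  [[A, B, C are collinear ⇒ 4x+6y-40=0] ∩ [|A−(7, 2)|²=13]]
   so A = (4, 4)

A = (4, 4)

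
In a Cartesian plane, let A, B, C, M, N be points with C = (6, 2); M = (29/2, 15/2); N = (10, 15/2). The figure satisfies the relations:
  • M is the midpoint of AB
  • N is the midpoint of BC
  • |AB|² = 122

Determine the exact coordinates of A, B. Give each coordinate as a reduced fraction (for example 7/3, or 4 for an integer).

1. B_x = 14  [B = 2·N−C = 2·(10, 15/2)−(6, 2)]
2. B_y = 13  [B = 2·N−C = 2·(10, 15/2)−(6, 2)]
   so B = (14, 13)
3. A_x = 15  [A = 2·M−B = 2·(29/2, 15/2)−(14, 13)]
4. A_y = 2  [A = 2·M−B = 2·(29/2, 15/2)−(14, 13)]
   so A = (15, 2)

A = (15, 2)
B = (14, 13)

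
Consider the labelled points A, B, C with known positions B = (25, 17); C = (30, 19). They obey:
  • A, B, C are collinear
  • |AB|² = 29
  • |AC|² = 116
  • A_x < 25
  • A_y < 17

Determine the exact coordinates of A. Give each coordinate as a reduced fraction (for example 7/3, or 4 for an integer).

A = (20, 15)

1. A_x = 20  [[A, B, C are collinear ⇒ -2x+5y-35=0] ∩ [|A−(25, 17)|²=29]]
2. A_y = 15  [[A, B, C are collinear ⇒ -2x+5y-35=0] ∩ [|A−(25, 17)|²=29]]
   so A = (20, 15)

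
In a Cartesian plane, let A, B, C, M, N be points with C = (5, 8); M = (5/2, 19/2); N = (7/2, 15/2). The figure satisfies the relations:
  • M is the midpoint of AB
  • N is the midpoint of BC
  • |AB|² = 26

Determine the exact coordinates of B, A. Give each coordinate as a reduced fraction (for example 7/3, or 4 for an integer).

B = (2, 7)
A = (3, 12)

1. B_x = 2  [B = 2·N−C = 2·(7/2, 15/2)−(5, 8)]
2. B_y = 7  [B = 2·N−C = 2·(7/2, 15/2)−(5, 8)]
   so B = (2, 7)
3. A_x = 3  [A = 2·M−B = 2·(5/2, 19/2)−(2, 7)]
4. A_y = 12  [A = 2·M−B = 2·(5/2, 19/2)−(2, 7)]
   so A = (3, 12)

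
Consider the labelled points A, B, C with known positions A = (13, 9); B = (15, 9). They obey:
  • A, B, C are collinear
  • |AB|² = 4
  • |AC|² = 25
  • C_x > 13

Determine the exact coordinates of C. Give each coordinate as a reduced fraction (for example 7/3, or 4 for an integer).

1. C_x = 18  [[A, B, C are collinear ⇒ 2y-18=0] ∩ [|C−(13, 9)|²=25]]
2. C_y = 9  [[A, B, C are collinear ⇒ 2y-18=0] ∩ [|C−(13, 9)|²=25]]
   so C = (18, 9)

C = (18, 9)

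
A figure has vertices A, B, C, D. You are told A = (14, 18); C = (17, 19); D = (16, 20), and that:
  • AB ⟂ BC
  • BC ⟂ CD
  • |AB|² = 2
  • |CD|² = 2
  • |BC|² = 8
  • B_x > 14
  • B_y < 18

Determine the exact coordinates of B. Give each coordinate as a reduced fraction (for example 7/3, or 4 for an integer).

B = (15, 17)

1. B_x = 15  [[BC ⟂ CD ⇒ 1x-1y+2=0] ∩ [|B−(14, 18)|²=2]]
2. B_y = 17  [[BC ⟂ CD ⇒ 1x-1y+2=0] ∩ [|B−(14, 18)|²=2]]
   so B = (15, 17)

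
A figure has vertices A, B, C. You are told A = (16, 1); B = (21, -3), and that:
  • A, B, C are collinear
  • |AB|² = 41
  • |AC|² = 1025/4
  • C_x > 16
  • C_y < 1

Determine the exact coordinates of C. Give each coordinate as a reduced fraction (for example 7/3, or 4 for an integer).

1. C_x = 57/2  [[A, B, C are collinear ⇒ 4x+5y-69=0] ∩ [|C−(16, 1)|²=1025/4]]
2. C_y = -9  [[A, B, C are collinear ⇒ 4x+5y-69=0] ∩ [|C−(16, 1)|²=1025/4]]
   so C = (57/2, -9)

C = (57/2, -9)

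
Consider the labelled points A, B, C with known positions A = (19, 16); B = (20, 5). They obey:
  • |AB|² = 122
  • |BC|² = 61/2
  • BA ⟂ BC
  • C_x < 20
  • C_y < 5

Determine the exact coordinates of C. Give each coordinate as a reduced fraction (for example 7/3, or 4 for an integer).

1. C_x = 29/2  [[BA ⟂ BC ⇒ -1x+11y-35=0] ∩ [|C−(20, 5)|²=61/2]]
2. C_y = 9/2  [[BA ⟂ BC ⇒ -1x+11y-35=0] ∩ [|C−(20, 5)|²=61/2]]
   so C = (29/2, 9/2)

C = (29/2, 9/2)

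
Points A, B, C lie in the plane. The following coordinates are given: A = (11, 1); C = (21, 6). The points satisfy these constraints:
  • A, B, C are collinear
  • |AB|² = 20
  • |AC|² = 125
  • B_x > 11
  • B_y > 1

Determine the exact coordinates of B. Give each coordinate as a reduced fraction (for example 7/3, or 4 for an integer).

B = (15, 3)

1. B_x = 15  [[A, B, C are collinear ⇒ 5x-10y-45=0] ∩ [|B−(11, 1)|²=20]]
2. B_y = 3  [[A, B, C are collinear ⇒ 5x-10y-45=0] ∩ [|B−(11, 1)|²=20]]
   so B = (15, 3)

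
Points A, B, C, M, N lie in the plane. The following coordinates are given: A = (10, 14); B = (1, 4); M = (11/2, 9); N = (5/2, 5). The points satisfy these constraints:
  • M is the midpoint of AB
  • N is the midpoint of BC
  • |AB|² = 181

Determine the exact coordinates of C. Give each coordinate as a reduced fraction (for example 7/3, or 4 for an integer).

1. C_x = 4  [C = 2·N−B = 2·(5/2, 5)−(1, 4)]
2. C_y = 6  [C = 2·N−B = 2·(5/2, 5)−(1, 4)]
   so C = (4, 6)

C = (4, 6)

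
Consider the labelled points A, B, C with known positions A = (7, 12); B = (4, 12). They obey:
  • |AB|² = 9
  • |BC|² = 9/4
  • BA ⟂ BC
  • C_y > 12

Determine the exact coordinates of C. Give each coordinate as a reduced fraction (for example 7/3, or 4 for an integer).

C = (4, 27/2)

1. C_x = 4  [[BA ⟂ BC ⇒ 3x-12=0] ∩ [|C−(4, 12)|²=9/4]]
2. C_y = 27/2  [[BA ⟂ BC ⇒ 3x-12=0] ∩ [|C−(4, 12)|²=9/4]]
   so C = (4, 27/2)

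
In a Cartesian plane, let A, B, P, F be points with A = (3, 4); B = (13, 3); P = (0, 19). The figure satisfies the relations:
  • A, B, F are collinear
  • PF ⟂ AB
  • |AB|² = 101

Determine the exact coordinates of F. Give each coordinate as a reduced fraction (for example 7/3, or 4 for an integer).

1. F_x = -147/101  [[A, B, F are collinear ⇒ 1x+10y-43=0] ∩ [PF ⟂ AB ⇒ 10x-1y+19=0]]
2. F_y = 449/101  [[A, B, F are collinear ⇒ 1x+10y-43=0] ∩ [PF ⟂ AB ⇒ 10x-1y+19=0]]
   so F = (-147/101, 449/101)

F = (-147/101, 449/101)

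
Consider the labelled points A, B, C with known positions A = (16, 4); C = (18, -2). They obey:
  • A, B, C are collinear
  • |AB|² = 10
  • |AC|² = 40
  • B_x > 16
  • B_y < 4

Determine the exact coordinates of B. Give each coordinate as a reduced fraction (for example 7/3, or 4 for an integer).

1. B_x = 17  [[A, B, C are collinear ⇒ -6x-2y+104=0] ∩ [|B−(16, 4)|²=10]]
2. B_y = 1  [[A, B, C are collinear ⇒ -6x-2y+104=0] ∩ [|B−(16, 4)|²=10]]
   so B = (17, 1)

B = (17, 1)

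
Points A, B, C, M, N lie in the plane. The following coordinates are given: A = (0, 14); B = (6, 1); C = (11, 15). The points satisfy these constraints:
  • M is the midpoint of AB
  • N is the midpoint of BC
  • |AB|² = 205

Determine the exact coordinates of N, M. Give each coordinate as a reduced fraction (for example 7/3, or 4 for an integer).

1. M_x = 3  [2·M = A+B = (0, 14)+(6, 1)]
2. M_y = 15/2  [2·M = A+B = (0, 14)+(6, 1)]
   so M = (3, 15/2)
3. N_x = 17/2  [2·N = B+C = (6, 1)+(11, 15)]
4. N_y = 8  [2·N = B+C = (6, 1)+(11, 15)]
   so N = (17/2, 8)

N = (17/2, 8)
M = (3, 15/2)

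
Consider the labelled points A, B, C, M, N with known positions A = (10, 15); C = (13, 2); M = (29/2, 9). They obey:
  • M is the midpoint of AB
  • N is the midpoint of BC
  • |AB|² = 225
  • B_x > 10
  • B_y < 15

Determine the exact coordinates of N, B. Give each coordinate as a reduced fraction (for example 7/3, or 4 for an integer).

1. B_x = 19  [B = 2·M−A = 2·(29/2, 9)−(10, 15)]
2. B_y = 3  [B = 2·M−A = 2·(29/2, 9)−(10, 15)]
   so B = (19, 3)
3. N_x = 16  [2·N = B+C = (19, 3)+(13, 2)]
4. N_y = 5/2  [2·N = B+C = (19, 3)+(13, 2)]
   so N = (16, 5/2)

N = (16, 5/2)
B = (19, 3)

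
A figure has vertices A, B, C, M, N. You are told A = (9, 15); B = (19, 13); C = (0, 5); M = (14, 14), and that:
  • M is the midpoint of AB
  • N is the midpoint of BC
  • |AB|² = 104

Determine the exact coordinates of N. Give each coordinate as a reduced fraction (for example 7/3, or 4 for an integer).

1. N_x = 19/2  [2·N = B+C = (19, 13)+(0, 5)]
2. N_y = 9  [2·N = B+C = (19, 13)+(0, 5)]
   so N = (19/2, 9)

N = (19/2, 9)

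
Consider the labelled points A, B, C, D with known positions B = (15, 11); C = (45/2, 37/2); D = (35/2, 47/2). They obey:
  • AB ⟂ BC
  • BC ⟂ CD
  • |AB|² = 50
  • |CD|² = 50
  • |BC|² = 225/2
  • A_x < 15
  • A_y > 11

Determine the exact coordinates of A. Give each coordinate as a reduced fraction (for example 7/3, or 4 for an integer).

A = (10, 16)

1. A_x = 10  [[AB ⟂ BC ⇒ -15/2x-15/2y+195=0] ∩ [|A−(15, 11)|²=50]]
2. A_y = 16  [[AB ⟂ BC ⇒ -15/2x-15/2y+195=0] ∩ [|A−(15, 11)|²=50]]
   so A = (10, 16)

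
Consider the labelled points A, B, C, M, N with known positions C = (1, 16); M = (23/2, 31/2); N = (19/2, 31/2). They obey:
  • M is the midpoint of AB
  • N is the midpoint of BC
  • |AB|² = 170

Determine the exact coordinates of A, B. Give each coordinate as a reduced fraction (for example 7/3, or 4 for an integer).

A = (5, 16)
B = (18, 15)

1. B_x = 18  [B = 2·N−C = 2·(19/2, 31/2)−(1, 16)]
2. B_y = 15  [B = 2·N−C = 2·(19/2, 31/2)−(1, 16)]
   so B = (18, 15)
3. A_x = 5  [A = 2·M−B = 2·(23/2, 31/2)−(18, 15)]
4. A_y = 16  [A = 2·M−B = 2·(23/2, 31/2)−(18, 15)]
   so A = (5, 16)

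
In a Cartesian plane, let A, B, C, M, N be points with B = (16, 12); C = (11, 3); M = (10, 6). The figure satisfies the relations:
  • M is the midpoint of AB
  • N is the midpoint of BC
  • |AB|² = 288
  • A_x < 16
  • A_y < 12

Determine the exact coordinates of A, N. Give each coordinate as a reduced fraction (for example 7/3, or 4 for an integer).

A = (4, 0)
N = (27/2, 15/2)

1. A_x = 4  [A = 2·M−B = 2·(10, 6)−(16, 12)]
2. A_y = 0  [A = 2·M−B = 2·(10, 6)−(16, 12)]
   so A = (4, 0)
3. N_x = 27/2  [2·N = B+C = (16, 12)+(11, 3)]
4. N_y = 15/2  [2·N = B+C = (16, 12)+(11, 3)]
   so N = (27/2, 15/2)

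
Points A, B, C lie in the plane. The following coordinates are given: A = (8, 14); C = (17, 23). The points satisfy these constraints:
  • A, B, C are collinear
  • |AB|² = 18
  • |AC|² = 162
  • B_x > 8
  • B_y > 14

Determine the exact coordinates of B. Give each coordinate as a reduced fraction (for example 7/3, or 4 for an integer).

B = (11, 17)

1. B_x = 11  [[A, B, C are collinear ⇒ 9x-9y+54=0] ∩ [|B−(8, 14)|²=18]]
2. B_y = 17  [[A, B, C are collinear ⇒ 9x-9y+54=0] ∩ [|B−(8, 14)|²=18]]
   so B = (11, 17)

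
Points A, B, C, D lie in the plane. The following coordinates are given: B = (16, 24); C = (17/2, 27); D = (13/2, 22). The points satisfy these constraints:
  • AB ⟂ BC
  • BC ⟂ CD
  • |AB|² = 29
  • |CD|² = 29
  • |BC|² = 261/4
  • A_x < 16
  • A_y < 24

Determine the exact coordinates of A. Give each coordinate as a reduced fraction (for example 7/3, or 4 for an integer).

1. A_x = 14  [[AB ⟂ BC ⇒ 15/2x-3y-48=0] ∩ [|A−(16, 24)|²=29]]
2. A_y = 19  [[AB ⟂ BC ⇒ 15/2x-3y-48=0] ∩ [|A−(16, 24)|²=29]]
   so A = (14, 19)

A = (14, 19)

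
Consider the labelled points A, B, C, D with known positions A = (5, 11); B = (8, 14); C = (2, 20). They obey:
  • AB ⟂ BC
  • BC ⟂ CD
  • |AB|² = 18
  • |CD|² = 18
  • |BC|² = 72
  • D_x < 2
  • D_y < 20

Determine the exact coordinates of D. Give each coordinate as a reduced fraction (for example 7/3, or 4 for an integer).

1. D_x = -1  [[BC ⟂ CD ⇒ -6x+6y-108=0] ∩ [|D−(2, 20)|²=18]]
2. D_y = 17  [[BC ⟂ CD ⇒ -6x+6y-108=0] ∩ [|D−(2, 20)|²=18]]
   so D = (-1, 17)

D = (-1, 17)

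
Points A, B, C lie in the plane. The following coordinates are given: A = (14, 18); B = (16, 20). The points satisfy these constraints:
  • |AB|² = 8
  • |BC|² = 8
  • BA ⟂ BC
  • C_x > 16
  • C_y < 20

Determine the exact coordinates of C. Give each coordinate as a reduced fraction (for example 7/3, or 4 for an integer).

C = (18, 18)

1. C_x = 18  [[BA ⟂ BC ⇒ -2x-2y+72=0] ∩ [|C−(16, 20)|²=8]]
2. C_y = 18  [[BA ⟂ BC ⇒ -2x-2y+72=0] ∩ [|C−(16, 20)|²=8]]
   so C = (18, 18)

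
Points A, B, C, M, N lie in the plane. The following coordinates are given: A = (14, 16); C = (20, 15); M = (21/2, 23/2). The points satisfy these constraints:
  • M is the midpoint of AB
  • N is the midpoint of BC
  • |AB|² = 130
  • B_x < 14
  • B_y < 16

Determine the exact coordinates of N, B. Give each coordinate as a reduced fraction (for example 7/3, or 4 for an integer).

N = (27/2, 11)
B = (7, 7)

1. B_x = 7  [B = 2·M−A = 2·(21/2, 23/2)−(14, 16)]
2. B_y = 7  [B = 2·M−A = 2·(21/2, 23/2)−(14, 16)]
   so B = (7, 7)
3. N_x = 27/2  [2·N = B+C = (7, 7)+(20, 15)]
4. N_y = 11  [2·N = B+C = (7, 7)+(20, 15)]
   so N = (27/2, 11)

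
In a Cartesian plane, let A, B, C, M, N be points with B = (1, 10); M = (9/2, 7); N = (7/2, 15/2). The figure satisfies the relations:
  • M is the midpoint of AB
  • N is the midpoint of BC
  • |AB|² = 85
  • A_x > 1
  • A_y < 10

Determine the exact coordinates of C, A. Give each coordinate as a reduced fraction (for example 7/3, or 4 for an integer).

1. A_x = 8  [A = 2·M−B = 2·(9/2, 7)−(1, 10)]
2. A_y = 4  [A = 2·M−B = 2·(9/2, 7)−(1, 10)]
   so A = (8, 4)
3. C_x = 6  [C = 2·N−B = 2·(7/2, 15/2)−(1, 10)]
4. C_y = 5  [C = 2·N−B = 2·(7/2, 15/2)−(1, 10)]
   so C = (6, 5)

C = (6, 5)
A = (8, 4)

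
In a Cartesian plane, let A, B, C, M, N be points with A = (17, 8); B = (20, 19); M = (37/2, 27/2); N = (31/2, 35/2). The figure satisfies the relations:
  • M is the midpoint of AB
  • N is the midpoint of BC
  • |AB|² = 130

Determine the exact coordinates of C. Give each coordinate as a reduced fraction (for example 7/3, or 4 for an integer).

C = (11, 16)

1. C_x = 11  [C = 2·N−B = 2·(31/2, 35/2)−(20, 19)]
2. C_y = 16  [C = 2·N−B = 2·(31/2, 35/2)−(20, 19)]
   so C = (11, 16)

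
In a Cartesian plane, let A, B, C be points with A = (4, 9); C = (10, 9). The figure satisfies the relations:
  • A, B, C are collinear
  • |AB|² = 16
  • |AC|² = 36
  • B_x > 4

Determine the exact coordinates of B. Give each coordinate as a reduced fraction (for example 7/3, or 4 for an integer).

B = (8, 9)

1. B_x = 8  [[A, B, C are collinear ⇒ -6y+54=0] ∩ [|B−(4, 9)|²=16]]
2. B_y = 9  [[A, B, C are collinear ⇒ -6y+54=0] ∩ [|B−(4, 9)|²=16]]
   so B = (8, 9)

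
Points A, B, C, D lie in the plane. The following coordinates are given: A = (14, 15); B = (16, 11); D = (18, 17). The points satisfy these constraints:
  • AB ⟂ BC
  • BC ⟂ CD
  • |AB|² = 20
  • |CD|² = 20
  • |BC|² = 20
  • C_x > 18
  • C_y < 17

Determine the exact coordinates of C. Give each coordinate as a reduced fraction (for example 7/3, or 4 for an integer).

1. C_x = 20  [[AB ⟂ BC ⇒ 2x-4y+12=0] ∩ [|C−(18, 17)|²=20]]
2. C_y = 13  [[AB ⟂ BC ⇒ 2x-4y+12=0] ∩ [|C−(18, 17)|²=20]]
   so C = (20, 13)

C = (20, 13)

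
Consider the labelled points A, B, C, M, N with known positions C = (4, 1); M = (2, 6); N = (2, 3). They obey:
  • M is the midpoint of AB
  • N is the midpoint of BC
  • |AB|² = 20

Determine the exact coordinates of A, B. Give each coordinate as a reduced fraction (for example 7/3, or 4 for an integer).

1. B_x = 0  [B = 2·N−C = 2·(2, 3)−(4, 1)]
2. B_y = 5  [B = 2·N−C = 2·(2, 3)−(4, 1)]
   so B = (0, 5)
3. A_x = 4  [A = 2·M−B = 2·(2, 6)−(0, 5)]
4. A_y = 7  [A = 2·M−B = 2·(2, 6)−(0, 5)]
   so A = (4, 7)

A = (4, 7)
B = (0, 5)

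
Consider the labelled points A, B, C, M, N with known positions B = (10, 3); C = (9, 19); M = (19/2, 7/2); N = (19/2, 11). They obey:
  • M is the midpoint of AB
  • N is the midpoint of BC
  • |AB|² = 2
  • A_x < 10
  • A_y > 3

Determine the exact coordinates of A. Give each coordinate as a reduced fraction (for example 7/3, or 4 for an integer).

A = (9, 4)

1. A_x = 9  [A = 2·M−B = 2·(19/2, 7/2)−(10, 3)]
2. A_y = 4  [A = 2·M−B = 2·(19/2, 7/2)−(10, 3)]
   so A = (9, 4)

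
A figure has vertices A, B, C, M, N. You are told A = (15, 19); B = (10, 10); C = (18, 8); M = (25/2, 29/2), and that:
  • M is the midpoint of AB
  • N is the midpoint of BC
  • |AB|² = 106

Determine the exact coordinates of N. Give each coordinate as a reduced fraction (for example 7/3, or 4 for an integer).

N = (14, 9)

1. N_x = 14  [2·N = B+C = (10, 10)+(18, 8)]
2. N_y = 9  [2·N = B+C = (10, 10)+(18, 8)]
   so N = (14, 9)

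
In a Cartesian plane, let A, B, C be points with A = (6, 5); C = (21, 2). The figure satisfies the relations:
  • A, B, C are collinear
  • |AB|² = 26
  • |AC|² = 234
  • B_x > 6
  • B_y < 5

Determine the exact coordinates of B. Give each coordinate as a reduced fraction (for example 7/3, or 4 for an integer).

1. B_x = 11  [[A, B, C are collinear ⇒ -3x-15y+93=0] ∩ [|B−(6, 5)|²=26]]
2. B_y = 4  [[A, B, C are collinear ⇒ -3x-15y+93=0] ∩ [|B−(6, 5)|²=26]]
   so B = (11, 4)

B = (11, 4)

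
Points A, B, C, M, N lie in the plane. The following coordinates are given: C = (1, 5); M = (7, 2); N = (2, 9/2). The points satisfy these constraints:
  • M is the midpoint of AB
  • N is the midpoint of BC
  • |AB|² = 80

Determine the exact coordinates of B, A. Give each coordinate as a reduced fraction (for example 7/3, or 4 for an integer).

B = (3, 4)
A = (11, 0)

1. B_x = 3  [B = 2·N−C = 2·(2, 9/2)−(1, 5)]
2. B_y = 4  [B = 2·N−C = 2·(2, 9/2)−(1, 5)]
   so B = (3, 4)
3. A_x = 11  [A = 2·M−B = 2·(7, 2)−(3, 4)]
4. A_y = 0  [A = 2·M−B = 2·(7, 2)−(3, 4)]
   so A = (11, 0)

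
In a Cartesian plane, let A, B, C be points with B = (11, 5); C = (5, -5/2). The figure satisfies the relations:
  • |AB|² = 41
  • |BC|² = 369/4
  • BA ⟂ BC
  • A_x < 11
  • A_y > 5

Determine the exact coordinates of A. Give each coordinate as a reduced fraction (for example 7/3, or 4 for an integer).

A = (6, 9)

1. A_x = 6  [[BA ⟂ BC ⇒ -6x-15/2y+207/2=0] ∩ [|A−(11, 5)|²=41]]
2. A_y = 9  [[BA ⟂ BC ⇒ -6x-15/2y+207/2=0] ∩ [|A−(11, 5)|²=41]]
   so A = (6, 9)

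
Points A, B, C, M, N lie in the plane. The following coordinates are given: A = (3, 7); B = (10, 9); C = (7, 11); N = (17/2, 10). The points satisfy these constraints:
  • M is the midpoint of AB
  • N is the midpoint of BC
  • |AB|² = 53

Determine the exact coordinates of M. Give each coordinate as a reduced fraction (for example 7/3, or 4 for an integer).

M = (13/2, 8)

1. M_x = 13/2  [2·M = A+B = (3, 7)+(10, 9)]
2. M_y = 8  [2·M = A+B = (3, 7)+(10, 9)]
   so M = (13/2, 8)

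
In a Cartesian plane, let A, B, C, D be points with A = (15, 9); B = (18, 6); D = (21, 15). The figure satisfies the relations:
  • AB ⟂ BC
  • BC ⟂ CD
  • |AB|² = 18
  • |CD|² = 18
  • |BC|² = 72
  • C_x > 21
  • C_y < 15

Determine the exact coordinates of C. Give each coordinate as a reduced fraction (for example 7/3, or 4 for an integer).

1. C_x = 24  [[AB ⟂ BC ⇒ 3x-3y-36=0] ∩ [|C−(21, 15)|²=18]]
2. C_y = 12  [[AB ⟂ BC ⇒ 3x-3y-36=0] ∩ [|C−(21, 15)|²=18]]
   so C = (24, 12)

C = (24, 12)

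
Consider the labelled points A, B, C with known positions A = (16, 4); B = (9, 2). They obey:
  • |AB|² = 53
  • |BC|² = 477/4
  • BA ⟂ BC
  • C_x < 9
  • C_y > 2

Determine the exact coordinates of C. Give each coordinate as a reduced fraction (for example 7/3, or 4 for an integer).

1. C_x = 6  [[BA ⟂ BC ⇒ 7x+2y-67=0] ∩ [|C−(9, 2)|²=477/4]]
2. C_y = 25/2  [[BA ⟂ BC ⇒ 7x+2y-67=0] ∩ [|C−(9, 2)|²=477/4]]
   so C = (6, 25/2)

C = (6, 25/2)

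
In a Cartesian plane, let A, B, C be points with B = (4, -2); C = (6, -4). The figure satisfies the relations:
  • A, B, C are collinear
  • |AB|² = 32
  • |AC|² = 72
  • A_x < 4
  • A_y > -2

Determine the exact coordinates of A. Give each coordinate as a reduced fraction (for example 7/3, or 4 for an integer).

A = (0, 2)

1. A_x = 0  [[A, B, C are collinear ⇒ 2x+2y-4=0] ∩ [|A−(4, -2)|²=32]]
2. A_y = 2  [[A, B, C are collinear ⇒ 2x+2y-4=0] ∩ [|A−(4, -2)|²=32]]
   so A = (0, 2)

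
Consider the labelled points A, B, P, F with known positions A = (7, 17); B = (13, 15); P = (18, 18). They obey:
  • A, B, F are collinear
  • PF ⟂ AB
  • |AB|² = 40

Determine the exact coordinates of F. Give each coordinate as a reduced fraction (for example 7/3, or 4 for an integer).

1. F_x = 83/5  [[A, B, F are collinear ⇒ 2x+6y-116=0] ∩ [PF ⟂ AB ⇒ 6x-2y-72=0]]
2. F_y = 69/5  [[A, B, F are collinear ⇒ 2x+6y-116=0] ∩ [PF ⟂ AB ⇒ 6x-2y-72=0]]
   so F = (83/5, 69/5)

F = (83/5, 69/5)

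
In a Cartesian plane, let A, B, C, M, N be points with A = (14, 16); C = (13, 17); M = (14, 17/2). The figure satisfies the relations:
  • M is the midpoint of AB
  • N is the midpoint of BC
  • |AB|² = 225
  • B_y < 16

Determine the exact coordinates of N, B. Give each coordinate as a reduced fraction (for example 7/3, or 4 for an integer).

1. B_x = 14  [B = 2·M−A = 2·(14, 17/2)−(14, 16)]
2. B_y = 1  [B = 2·M−A = 2·(14, 17/2)−(14, 16)]
   so B = (14, 1)
3. N_x = 27/2  [2·N = B+C = (14, 1)+(13, 17)]
4. N_y = 9  [2·N = B+C = (14, 1)+(13, 17)]
   so N = (27/2, 9)

N = (27/2, 9)
B = (14, 1)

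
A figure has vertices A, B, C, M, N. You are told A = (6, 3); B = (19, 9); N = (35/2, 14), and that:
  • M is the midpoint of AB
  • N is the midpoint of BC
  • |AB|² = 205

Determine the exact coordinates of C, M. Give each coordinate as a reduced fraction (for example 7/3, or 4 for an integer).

C = (16, 19)
M = (25/2, 6)

1. M_x = 25/2  [2·M = A+B = (6, 3)+(19, 9)]
2. M_y = 6  [2·M = A+B = (6, 3)+(19, 9)]
   so M = (25/2, 6)
3. C_x = 16  [C = 2·N−B = 2·(35/2, 14)−(19, 9)]
4. C_y = 19  [C = 2·N−B = 2·(35/2, 14)−(19, 9)]
   so C = (16, 19)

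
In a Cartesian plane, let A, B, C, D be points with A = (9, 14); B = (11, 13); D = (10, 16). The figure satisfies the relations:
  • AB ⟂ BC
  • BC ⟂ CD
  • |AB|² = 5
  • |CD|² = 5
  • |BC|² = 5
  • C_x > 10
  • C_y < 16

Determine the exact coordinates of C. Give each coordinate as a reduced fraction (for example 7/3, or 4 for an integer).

C = (12, 15)

1. C_x = 12  [[AB ⟂ BC ⇒ 2x-1y-9=0] ∩ [|C−(10, 16)|²=5]]
2. C_y = 15  [[AB ⟂ BC ⇒ 2x-1y-9=0] ∩ [|C−(10, 16)|²=5]]
   so C = (12, 15)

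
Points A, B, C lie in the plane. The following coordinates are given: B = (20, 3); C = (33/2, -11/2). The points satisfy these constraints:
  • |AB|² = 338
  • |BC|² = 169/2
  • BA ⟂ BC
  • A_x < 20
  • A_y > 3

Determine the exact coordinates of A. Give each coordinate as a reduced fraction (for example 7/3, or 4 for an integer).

A = (3, 10)

1. A_x = 3  [[BA ⟂ BC ⇒ -7/2x-17/2y+191/2=0] ∩ [|A−(20, 3)|²=338]]
2. A_y = 10  [[BA ⟂ BC ⇒ -7/2x-17/2y+191/2=0] ∩ [|A−(20, 3)|²=338]]
   so A = (3, 10)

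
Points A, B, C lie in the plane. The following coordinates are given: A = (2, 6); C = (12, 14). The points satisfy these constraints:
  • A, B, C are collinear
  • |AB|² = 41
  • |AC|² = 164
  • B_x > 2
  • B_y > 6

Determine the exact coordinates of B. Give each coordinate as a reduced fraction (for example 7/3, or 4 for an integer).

B = (7, 10)

1. B_x = 7  [[A, B, C are collinear ⇒ 8x-10y+44=0] ∩ [|B−(2, 6)|²=41]]
2. B_y = 10  [[A, B, C are collinear ⇒ 8x-10y+44=0] ∩ [|B−(2, 6)|²=41]]
   so B = (7, 10)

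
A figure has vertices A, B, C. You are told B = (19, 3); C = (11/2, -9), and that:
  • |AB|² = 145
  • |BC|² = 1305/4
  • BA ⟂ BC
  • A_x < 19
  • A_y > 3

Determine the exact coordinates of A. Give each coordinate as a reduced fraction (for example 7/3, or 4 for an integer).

1. A_x = 11  [[BA ⟂ BC ⇒ -27/2x-12y+585/2=0] ∩ [|A−(19, 3)|²=145]]
2. A_y = 12  [[BA ⟂ BC ⇒ -27/2x-12y+585/2=0] ∩ [|A−(19, 3)|²=145]]
   so A = (11, 12)

A = (11, 12)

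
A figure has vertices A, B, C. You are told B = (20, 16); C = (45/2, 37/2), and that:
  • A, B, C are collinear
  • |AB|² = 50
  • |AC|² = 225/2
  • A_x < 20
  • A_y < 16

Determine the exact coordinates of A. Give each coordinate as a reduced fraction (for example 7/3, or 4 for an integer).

1. A_x = 15  [[A, B, C are collinear ⇒ -5/2x+5/2y+10=0] ∩ [|A−(20, 16)|²=50]]
2. A_y = 11  [[A, B, C are collinear ⇒ -5/2x+5/2y+10=0] ∩ [|A−(20, 16)|²=50]]
   so A = (15, 11)

A = (15, 11)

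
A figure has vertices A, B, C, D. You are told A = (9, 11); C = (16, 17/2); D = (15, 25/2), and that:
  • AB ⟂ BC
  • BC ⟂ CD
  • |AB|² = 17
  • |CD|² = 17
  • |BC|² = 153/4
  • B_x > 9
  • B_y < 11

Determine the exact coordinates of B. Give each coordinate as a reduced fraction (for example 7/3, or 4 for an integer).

1. B_x = 10  [[BC ⟂ CD ⇒ 1x-4y+18=0] ∩ [|B−(9, 11)|²=17]]
2. B_y = 7  [[BC ⟂ CD ⇒ 1x-4y+18=0] ∩ [|B−(9, 11)|²=17]]
   so B = (10, 7)

B = (10, 7)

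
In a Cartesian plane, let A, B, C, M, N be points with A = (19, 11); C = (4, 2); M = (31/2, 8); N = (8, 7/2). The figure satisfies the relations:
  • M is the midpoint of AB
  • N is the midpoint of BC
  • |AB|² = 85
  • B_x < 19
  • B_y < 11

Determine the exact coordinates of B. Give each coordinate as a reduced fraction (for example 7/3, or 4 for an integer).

B = (12, 5)

1. B_x = 12  [B = 2·M−A = 2·(31/2, 8)−(19, 11)]
2. B_y = 5  [B = 2·M−A = 2·(31/2, 8)−(19, 11)]
   so B = (12, 5)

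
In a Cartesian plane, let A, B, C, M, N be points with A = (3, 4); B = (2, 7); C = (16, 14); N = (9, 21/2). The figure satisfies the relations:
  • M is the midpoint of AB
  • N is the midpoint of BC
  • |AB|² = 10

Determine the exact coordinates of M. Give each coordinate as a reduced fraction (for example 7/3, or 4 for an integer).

1. M_x = 5/2  [2·M = A+B = (3, 4)+(2, 7)]
2. M_y = 11/2  [2·M = A+B = (3, 4)+(2, 7)]
   so M = (5/2, 11/2)

M = (5/2, 11/2)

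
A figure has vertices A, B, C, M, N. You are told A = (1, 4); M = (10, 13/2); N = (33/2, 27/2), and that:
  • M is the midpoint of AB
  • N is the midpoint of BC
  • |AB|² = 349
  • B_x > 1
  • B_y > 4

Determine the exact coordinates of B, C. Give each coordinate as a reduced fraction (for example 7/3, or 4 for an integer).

B = (19, 9)
C = (14, 18)

1. B_x = 19  [B = 2·M−A = 2·(10, 13/2)−(1, 4)]
2. B_y = 9  [B = 2·M−A = 2·(10, 13/2)−(1, 4)]
   so B = (19, 9)
3. C_x = 14  [C = 2·N−B = 2·(33/2, 27/2)−(19, 9)]
4. C_y = 18  [C = 2·N−B = 2·(33/2, 27/2)−(19, 9)]
   so C = (14, 18)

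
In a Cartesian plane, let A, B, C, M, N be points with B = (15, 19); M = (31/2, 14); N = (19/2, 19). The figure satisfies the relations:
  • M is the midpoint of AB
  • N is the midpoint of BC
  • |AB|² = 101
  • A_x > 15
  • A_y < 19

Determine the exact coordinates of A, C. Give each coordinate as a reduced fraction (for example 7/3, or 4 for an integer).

1. A_x = 16  [A = 2·M−B = 2·(31/2, 14)−(15, 19)]
2. A_y = 9  [A = 2·M−B = 2·(31/2, 14)−(15, 19)]
   so A = (16, 9)
3. C_x = 4  [C = 2·N−B = 2·(19/2, 19)−(15, 19)]
4. C_y = 19  [C = 2·N−B = 2·(19/2, 19)−(15, 19)]
   so C = (4, 19)

A = (16, 9)
C = (4, 19)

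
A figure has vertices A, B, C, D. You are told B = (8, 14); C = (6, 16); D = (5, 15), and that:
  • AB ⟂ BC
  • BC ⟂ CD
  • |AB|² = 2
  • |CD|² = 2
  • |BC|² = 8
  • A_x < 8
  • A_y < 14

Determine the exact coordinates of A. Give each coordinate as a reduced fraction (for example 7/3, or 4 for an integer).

A = (7, 13)

1. A_x = 7  [[AB ⟂ BC ⇒ 2x-2y+12=0] ∩ [|A−(8, 14)|²=2]]
2. A_y = 13  [[AB ⟂ BC ⇒ 2x-2y+12=0] ∩ [|A−(8, 14)|²=2]]
   so A = (7, 13)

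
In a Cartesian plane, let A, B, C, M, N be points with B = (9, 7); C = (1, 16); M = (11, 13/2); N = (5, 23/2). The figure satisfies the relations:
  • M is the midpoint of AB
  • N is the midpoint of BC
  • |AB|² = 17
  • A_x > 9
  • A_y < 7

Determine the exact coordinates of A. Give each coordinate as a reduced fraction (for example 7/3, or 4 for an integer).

A = (13, 6)

1. A_x = 13  [A = 2·M−B = 2·(11, 13/2)−(9, 7)]
2. A_y = 6  [A = 2·M−B = 2·(11, 13/2)−(9, 7)]
   so A = (13, 6)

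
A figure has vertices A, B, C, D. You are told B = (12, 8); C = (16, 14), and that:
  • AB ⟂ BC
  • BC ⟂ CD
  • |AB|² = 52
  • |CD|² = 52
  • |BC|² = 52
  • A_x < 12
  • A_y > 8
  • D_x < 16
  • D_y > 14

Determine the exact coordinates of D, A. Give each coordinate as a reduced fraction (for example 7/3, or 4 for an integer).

D = (10, 18)
A = (6, 12)

1. D_x = 10  [[BC ⟂ CD ⇒ 4x+6y-148=0] ∩ [|D−(16, 14)|²=52]]
2. D_y = 18  [[BC ⟂ CD ⇒ 4x+6y-148=0] ∩ [|D−(16, 14)|²=52]]
   so D = (10, 18)
3. A_x = 6  [[AB ⟂ BC ⇒ -4x-6y+96=0] ∩ [|A−(12, 8)|²=52]]
4. A_y = 12  [[AB ⟂ BC ⇒ -4x-6y+96=0] ∩ [|A−(12, 8)|²=52]]
   so A = (6, 12)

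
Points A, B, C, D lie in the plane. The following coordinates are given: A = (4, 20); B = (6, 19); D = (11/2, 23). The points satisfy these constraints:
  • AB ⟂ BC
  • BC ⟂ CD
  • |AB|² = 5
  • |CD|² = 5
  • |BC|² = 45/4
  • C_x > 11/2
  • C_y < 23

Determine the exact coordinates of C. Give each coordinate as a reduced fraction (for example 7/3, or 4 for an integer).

1. C_x = 15/2  [[AB ⟂ BC ⇒ 2x-1y+7=0] ∩ [|C−(11/2, 23)|²=5]]
2. C_y = 22  [[AB ⟂ BC ⇒ 2x-1y+7=0] ∩ [|C−(11/2, 23)|²=5]]
   so C = (15/2, 22)

C = (15/2, 22)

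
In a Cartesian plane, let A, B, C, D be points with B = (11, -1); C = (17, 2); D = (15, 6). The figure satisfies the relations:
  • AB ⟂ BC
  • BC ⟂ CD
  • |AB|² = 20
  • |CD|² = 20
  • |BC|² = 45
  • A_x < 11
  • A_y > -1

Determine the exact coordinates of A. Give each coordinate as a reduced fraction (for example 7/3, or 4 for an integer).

1. A_x = 9  [[AB ⟂ BC ⇒ -6x-3y+63=0] ∩ [|A−(11, -1)|²=20]]
2. A_y = 3  [[AB ⟂ BC ⇒ -6x-3y+63=0] ∩ [|A−(11, -1)|²=20]]
   so A = (9, 3)

A = (9, 3)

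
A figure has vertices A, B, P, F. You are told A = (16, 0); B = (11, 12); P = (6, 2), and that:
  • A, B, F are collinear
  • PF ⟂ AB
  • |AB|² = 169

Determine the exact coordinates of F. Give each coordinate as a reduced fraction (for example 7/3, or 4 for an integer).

F = (2334/169, 888/169)

1. F_x = 2334/169  [[A, B, F are collinear ⇒ -12x-5y+192=0] ∩ [PF ⟂ AB ⇒ -5x+12y+6=0]]
2. F_y = 888/169  [[A, B, F are collinear ⇒ -12x-5y+192=0] ∩ [PF ⟂ AB ⇒ -5x+12y+6=0]]
   so F = (2334/169, 888/169)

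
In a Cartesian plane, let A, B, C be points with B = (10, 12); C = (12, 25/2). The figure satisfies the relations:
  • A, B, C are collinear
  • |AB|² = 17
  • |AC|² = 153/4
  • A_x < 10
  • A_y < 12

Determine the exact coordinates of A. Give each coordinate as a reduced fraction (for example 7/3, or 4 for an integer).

A = (6, 11)

1. A_x = 6  [[A, B, C are collinear ⇒ -1/2x+2y-19=0] ∩ [|A−(10, 12)|²=17]]
2. A_y = 11  [[A, B, C are collinear ⇒ -1/2x+2y-19=0] ∩ [|A−(10, 12)|²=17]]
   so A = (6, 11)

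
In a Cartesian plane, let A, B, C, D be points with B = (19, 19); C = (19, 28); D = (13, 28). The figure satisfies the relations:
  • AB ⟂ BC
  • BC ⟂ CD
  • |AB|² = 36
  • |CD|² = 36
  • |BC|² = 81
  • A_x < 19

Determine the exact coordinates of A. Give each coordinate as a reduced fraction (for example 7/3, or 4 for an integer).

A = (13, 19)

1. A_x = 13  [[AB ⟂ BC ⇒ -9y+171=0] ∩ [|A−(19, 19)|²=36]]
2. A_y = 19  [[AB ⟂ BC ⇒ -9y+171=0] ∩ [|A−(19, 19)|²=36]]
   so A = (13, 19)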